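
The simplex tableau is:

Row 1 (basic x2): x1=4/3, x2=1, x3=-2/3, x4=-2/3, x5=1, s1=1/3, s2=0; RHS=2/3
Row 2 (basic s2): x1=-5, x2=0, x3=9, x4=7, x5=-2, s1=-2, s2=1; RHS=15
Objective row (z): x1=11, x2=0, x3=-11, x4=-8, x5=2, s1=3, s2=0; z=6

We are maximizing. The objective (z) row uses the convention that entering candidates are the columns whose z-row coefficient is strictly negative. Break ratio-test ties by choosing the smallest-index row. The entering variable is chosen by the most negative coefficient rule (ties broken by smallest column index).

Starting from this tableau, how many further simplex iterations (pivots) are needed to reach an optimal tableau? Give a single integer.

pivot: x3 in, s2 out → z = 73/3
pivot: x5 in, x2 out → z = 581/23
No improving column remains; optimal.

2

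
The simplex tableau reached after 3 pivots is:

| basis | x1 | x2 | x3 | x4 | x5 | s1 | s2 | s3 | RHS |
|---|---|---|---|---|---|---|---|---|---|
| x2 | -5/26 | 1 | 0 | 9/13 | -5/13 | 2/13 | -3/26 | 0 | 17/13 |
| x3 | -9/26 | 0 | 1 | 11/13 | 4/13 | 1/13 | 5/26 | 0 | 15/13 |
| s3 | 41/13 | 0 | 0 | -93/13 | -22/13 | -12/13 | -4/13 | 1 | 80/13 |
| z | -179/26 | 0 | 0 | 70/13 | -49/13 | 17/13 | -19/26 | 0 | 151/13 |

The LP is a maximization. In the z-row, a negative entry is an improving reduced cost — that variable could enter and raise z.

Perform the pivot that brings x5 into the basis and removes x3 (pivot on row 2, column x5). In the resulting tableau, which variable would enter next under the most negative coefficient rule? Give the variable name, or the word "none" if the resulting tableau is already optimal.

x1

Pivot element 4/13. New z-row = old z-row − (-49/13)·(row 2/(4/13)).
Updated z-row coefficients: x1: -89/8, x2: 0, x3: 49/4, x4: 63/4, x5: 0, s1: 9/4, s2: 13/8, s3: 0.
The most negative is -89/8 in column x1, so x1 would enter next.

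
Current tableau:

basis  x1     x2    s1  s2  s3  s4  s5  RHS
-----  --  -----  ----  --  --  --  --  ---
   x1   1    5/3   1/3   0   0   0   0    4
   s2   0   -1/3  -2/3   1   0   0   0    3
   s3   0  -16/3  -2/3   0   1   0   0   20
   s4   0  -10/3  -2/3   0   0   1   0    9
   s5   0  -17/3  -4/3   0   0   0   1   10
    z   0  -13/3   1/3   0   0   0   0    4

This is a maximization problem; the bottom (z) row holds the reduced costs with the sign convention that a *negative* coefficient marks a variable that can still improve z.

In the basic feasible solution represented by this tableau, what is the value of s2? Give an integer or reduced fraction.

s2 is basic (row 2); its value is the RHS of that row: 3.

3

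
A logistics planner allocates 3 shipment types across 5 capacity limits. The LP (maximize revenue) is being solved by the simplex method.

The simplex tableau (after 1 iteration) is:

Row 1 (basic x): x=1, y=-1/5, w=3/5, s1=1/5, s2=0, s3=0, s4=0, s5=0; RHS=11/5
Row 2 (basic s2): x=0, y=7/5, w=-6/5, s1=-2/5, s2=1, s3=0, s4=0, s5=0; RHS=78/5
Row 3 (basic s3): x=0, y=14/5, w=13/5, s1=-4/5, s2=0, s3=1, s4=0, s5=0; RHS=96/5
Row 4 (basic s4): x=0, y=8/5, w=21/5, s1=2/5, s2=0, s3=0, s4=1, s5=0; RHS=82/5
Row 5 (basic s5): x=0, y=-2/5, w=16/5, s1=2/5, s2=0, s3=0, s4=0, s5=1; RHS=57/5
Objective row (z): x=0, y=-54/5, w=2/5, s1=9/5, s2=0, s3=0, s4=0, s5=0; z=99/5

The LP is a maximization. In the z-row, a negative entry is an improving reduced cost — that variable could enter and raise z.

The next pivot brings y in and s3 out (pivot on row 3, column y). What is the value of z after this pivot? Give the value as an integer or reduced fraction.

657/7

Minimum ratio for y: (96/5)/(14/5) = 48/7.
z changes by −(z-row coeff of y)·ratio = −(-54/5)·(48/7) = 2592/35.
New z = 99/5 + (2592/35) = 657/7.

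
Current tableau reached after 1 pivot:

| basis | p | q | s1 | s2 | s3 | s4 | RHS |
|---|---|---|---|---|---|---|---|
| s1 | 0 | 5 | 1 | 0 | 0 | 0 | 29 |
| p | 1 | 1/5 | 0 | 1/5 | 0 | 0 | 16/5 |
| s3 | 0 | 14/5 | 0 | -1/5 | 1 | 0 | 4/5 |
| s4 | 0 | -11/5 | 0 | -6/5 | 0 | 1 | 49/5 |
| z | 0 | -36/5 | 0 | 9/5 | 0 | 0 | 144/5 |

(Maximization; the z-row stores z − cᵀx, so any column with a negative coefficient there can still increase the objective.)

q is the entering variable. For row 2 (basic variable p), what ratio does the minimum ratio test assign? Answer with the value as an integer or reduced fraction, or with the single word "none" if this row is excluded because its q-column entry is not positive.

16

Ratio = RHS / (q entry) = (16/5) / (1/5) = 16.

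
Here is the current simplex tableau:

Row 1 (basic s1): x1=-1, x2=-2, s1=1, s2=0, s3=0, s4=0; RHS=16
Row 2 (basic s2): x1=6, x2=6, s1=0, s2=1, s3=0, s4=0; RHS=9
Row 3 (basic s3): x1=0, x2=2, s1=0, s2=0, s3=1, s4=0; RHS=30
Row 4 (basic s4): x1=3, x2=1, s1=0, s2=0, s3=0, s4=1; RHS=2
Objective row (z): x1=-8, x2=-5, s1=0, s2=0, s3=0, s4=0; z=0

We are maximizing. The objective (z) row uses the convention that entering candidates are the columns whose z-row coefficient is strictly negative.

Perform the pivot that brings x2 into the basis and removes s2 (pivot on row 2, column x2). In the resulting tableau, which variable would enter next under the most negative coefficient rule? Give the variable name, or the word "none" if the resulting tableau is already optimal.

Pivot element 6. New z-row = old z-row − (-5)·(row 2/6).
Updated z-row coefficients: x1: -3, x2: 0, s1: 0, s2: 5/6, s3: 0, s4: 0.
The most negative is -3 in column x1, so x1 would enter next.

x1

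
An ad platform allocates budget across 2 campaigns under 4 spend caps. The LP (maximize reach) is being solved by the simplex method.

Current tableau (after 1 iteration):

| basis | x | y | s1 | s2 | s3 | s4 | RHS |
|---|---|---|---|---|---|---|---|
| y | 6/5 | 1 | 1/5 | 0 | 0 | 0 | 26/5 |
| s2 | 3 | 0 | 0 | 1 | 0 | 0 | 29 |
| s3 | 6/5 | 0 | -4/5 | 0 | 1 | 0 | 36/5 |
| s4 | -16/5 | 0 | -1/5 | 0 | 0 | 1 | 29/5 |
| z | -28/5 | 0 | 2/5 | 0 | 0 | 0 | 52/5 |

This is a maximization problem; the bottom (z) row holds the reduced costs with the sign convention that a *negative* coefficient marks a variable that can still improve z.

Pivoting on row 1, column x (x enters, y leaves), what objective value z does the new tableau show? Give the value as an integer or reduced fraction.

Minimum ratio for x: (26/5)/(6/5) = 13/3.
z changes by −(z-row coeff of x)·ratio = −(-28/5)·(13/3) = 364/15.
New z = 52/5 + (364/15) = 104/3.

104/3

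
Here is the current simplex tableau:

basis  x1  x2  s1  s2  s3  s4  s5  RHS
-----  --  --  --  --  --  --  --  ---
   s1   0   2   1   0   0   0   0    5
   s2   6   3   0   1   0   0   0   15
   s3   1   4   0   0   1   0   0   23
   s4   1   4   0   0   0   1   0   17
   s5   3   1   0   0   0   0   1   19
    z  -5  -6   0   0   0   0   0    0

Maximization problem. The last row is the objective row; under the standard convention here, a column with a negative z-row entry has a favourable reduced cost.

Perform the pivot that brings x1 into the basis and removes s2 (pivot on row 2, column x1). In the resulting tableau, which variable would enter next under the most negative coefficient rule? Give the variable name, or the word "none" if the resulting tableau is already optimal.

Pivot element 6. New z-row = old z-row − (-5)·(row 2/6).
Updated z-row coefficients: x1: 0, x2: -7/2, s1: 0, s2: 5/6, s3: 0, s4: 0, s5: 0.
The most negative is -7/2 in column x2, so x2 would enter next.

x2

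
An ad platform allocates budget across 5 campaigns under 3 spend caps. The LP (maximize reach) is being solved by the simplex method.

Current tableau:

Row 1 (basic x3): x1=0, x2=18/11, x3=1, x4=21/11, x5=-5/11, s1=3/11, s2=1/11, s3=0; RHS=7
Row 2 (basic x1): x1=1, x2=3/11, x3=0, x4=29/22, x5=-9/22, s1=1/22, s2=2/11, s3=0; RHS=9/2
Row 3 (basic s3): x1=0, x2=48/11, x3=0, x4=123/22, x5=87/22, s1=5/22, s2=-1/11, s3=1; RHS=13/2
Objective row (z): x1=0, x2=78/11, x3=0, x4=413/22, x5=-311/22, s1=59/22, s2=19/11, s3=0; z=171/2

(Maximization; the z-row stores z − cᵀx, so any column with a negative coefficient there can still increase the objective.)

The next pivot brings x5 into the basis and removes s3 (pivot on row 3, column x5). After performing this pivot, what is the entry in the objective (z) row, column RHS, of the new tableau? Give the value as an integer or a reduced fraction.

Pivot element is row 3, column x5: 87/22.
Normalize row 3: new (row 3, RHS) = (13/2)/(87/22) = 143/87.
z-row ← z-row − (-311/22)·(new row 3): 171/2 − (-311/22)·(143/87) = 9460/87.

9460/87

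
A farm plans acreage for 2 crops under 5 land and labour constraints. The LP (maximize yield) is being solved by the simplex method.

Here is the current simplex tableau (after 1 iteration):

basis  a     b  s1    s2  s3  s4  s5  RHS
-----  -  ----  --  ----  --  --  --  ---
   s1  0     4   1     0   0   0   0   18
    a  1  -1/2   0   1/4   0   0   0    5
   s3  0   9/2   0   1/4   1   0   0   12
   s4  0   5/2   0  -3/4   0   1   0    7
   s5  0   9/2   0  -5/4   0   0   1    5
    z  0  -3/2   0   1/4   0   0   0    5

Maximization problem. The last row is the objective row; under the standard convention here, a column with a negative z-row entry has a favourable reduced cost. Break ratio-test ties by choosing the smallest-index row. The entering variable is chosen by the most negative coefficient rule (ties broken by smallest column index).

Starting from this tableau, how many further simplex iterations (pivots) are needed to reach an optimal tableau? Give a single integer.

pivot: b in, s5 out → z = 20/3
pivot: s2 in, s3 out → z = 67/9
No improving column remains; optimal.

2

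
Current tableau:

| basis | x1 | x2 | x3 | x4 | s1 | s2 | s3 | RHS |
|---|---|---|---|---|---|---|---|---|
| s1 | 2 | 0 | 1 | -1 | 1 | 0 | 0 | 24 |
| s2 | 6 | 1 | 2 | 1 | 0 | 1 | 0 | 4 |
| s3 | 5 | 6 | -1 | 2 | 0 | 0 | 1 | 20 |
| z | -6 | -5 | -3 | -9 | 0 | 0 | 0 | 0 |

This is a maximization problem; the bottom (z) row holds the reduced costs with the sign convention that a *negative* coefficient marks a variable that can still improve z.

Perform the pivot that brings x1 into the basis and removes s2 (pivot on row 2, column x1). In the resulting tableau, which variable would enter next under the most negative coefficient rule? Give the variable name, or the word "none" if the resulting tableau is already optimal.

Pivot element 6. New z-row = old z-row − (-6)·(row 2/6).
Updated z-row coefficients: x1: 0, x2: -4, x3: -1, x4: -8, s1: 0, s2: 1, s3: 0.
The most negative is -8 in column x4, so x4 would enter next.

x4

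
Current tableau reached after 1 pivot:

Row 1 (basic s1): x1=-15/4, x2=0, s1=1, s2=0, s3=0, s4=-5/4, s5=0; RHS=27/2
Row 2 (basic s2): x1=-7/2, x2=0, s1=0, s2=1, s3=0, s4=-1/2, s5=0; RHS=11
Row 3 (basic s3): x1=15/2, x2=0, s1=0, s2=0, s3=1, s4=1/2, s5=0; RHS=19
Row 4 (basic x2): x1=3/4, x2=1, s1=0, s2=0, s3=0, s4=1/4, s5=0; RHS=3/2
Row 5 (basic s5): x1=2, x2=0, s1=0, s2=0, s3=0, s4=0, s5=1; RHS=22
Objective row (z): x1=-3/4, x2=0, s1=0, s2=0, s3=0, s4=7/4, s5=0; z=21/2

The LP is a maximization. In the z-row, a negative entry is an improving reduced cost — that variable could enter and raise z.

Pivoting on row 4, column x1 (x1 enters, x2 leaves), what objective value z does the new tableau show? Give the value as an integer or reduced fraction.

Minimum ratio for x1: (3/2)/(3/4) = 2.
z changes by −(z-row coeff of x1)·ratio = −(-3/4)·2 = 3/2.
New z = 21/2 + (3/2) = 12.

12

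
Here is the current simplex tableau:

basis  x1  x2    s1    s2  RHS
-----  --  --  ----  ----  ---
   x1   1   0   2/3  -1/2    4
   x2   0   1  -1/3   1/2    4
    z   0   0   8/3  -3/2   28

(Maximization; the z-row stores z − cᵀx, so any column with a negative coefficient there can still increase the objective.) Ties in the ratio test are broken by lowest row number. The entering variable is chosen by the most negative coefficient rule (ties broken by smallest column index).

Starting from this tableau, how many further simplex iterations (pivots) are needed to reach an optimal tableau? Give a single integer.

1

pivot: s2 in, x2 out → z = 40
No improving column remains; optimal.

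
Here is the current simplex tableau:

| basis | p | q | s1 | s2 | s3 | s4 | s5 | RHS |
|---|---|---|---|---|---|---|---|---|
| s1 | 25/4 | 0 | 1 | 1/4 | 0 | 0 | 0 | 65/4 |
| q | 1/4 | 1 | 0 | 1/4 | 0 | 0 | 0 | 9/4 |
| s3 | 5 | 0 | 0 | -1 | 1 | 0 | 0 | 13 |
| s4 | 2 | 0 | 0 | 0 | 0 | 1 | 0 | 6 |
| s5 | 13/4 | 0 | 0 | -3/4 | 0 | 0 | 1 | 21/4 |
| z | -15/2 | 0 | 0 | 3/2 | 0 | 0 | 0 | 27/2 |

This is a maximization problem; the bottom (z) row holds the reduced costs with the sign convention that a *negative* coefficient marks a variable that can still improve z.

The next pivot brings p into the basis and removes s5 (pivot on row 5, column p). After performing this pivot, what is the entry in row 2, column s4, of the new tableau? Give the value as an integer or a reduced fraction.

0

Pivot element is row 5, column p: 13/4.
Normalize row 5: new (row 5, s4) = 0/(13/4) = 0.
row 2 ← row 2 − (1/4)·(new row 5): 0 − (1/4)·0 = 0.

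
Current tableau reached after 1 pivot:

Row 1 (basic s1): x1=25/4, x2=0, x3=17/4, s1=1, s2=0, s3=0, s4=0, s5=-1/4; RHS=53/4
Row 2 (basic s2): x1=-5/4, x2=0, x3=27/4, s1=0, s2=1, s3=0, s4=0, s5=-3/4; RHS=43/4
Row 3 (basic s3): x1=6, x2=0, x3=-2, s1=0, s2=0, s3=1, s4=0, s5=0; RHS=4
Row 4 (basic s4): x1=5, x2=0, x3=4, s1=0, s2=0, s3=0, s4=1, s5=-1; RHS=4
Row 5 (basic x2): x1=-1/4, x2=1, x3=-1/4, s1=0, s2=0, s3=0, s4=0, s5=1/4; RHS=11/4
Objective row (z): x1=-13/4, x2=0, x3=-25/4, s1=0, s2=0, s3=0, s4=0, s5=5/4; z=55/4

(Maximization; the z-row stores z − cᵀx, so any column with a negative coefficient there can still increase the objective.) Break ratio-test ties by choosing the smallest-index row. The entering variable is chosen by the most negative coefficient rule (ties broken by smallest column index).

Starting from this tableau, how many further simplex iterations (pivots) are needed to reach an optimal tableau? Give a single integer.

pivot: x3 in, s4 out → z = 20
pivot: s5 in, s2 out → z = 64/3
No improving column remains; optimal.

2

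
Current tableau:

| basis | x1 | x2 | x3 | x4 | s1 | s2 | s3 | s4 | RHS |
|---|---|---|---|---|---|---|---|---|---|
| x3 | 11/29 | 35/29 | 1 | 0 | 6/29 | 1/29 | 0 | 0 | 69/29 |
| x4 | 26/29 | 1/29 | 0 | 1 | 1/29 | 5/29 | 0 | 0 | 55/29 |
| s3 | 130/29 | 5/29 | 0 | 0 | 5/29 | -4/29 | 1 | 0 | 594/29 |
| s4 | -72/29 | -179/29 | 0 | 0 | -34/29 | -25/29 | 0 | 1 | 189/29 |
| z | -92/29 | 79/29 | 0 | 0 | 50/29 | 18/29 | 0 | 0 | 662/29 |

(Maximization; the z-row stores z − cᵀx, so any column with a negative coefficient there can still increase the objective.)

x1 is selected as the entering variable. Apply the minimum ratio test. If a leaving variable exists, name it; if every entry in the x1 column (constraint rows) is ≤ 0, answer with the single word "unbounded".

Ratios: row 1 (x3): (69/29)/(11/29) = 69/11; row 2 (x4): (55/29)/(26/29) = 55/26; row 3 (s3): (594/29)/(130/29) = 297/65; row 4 (s4): entry -72/29 ≤ 0, skip.
Minimum ratio is in the x4 row, so x4 leaves.

x4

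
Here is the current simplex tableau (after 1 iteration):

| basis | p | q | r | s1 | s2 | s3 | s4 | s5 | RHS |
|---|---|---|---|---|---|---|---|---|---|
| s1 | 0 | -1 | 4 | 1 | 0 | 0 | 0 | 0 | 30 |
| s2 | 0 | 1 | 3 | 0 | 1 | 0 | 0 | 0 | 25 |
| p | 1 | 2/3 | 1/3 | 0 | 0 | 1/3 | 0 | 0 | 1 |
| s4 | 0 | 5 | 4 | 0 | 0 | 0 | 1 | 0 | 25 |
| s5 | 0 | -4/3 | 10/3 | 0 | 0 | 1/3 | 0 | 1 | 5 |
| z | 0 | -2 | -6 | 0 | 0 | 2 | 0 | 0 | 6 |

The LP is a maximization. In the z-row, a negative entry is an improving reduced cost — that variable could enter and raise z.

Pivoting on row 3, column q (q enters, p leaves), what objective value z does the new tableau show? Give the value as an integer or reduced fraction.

9

Minimum ratio for q: 1/(2/3) = 3/2.
z changes by −(z-row coeff of q)·ratio = −(-2)·(3/2) = 3.
New z = 6 + 3 = 9.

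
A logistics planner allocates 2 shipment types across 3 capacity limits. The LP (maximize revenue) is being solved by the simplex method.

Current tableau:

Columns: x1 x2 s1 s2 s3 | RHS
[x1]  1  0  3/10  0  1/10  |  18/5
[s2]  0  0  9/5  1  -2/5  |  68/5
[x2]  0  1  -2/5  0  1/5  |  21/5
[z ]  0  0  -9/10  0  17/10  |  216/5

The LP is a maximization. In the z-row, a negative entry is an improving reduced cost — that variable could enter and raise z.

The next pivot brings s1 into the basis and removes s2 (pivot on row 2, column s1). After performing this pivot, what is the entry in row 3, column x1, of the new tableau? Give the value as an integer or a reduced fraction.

Pivot element is row 2, column s1: 9/5.
Normalize row 2: new (row 2, x1) = 0/(9/5) = 0.
row 3 ← row 3 − (-2/5)·(new row 2): 0 − (-2/5)·0 = 0.

0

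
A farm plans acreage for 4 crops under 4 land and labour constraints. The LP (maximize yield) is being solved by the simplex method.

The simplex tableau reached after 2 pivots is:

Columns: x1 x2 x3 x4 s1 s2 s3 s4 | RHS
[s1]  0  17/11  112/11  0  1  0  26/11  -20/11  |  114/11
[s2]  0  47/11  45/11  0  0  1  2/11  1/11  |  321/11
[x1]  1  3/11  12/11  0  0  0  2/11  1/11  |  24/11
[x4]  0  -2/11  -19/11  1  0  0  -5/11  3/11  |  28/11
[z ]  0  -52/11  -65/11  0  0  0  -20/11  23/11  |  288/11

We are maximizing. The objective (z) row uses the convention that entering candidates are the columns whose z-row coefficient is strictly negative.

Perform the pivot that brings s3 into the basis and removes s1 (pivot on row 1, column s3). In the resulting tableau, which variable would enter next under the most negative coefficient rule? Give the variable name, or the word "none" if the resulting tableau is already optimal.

x2

Pivot element 26/11. New z-row = old z-row − (-20/11)·(row 1/(26/11)).
Updated z-row coefficients: x1: 0, x2: -46/13, x3: 25/13, x4: 0, s1: 10/13, s2: 0, s3: 0, s4: 9/13.
The most negative is -46/13 in column x2, so x2 would enter next.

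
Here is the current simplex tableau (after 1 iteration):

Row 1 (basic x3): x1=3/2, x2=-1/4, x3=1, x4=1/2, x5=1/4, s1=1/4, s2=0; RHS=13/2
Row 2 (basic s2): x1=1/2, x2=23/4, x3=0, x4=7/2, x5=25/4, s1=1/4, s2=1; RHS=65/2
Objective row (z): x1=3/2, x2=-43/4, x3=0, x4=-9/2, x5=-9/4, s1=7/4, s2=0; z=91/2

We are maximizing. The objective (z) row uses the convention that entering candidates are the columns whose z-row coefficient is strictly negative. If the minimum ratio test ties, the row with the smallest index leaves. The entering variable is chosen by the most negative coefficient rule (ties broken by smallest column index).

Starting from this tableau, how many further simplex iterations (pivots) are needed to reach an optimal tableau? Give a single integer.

1

pivot: x2 in, s2 out → z = 2444/23
No improving column remains; optimal.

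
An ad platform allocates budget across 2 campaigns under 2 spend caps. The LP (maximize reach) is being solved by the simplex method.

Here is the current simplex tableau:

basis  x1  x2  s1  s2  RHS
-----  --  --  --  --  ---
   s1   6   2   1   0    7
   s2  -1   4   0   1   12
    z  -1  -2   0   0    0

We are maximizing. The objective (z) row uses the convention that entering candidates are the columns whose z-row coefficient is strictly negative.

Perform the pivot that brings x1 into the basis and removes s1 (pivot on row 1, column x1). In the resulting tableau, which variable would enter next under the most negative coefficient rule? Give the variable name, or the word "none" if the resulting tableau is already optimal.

Pivot element 6. New z-row = old z-row − (-1)·(row 1/6).
Updated z-row coefficients: x1: 0, x2: -5/3, s1: 1/6, s2: 0.
The most negative is -5/3 in column x2, so x2 would enter next.

x2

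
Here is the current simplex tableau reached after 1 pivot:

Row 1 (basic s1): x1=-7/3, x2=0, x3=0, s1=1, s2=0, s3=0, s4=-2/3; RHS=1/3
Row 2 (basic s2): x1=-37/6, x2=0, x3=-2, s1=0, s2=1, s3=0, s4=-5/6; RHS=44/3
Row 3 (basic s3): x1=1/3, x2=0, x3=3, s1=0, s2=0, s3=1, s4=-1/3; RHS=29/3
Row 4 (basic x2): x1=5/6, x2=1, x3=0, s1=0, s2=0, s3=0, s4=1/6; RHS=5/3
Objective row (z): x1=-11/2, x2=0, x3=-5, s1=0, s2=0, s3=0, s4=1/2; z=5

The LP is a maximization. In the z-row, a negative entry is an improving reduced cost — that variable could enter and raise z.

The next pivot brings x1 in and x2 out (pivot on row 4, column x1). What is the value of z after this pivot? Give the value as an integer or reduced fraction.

Minimum ratio for x1: (5/3)/(5/6) = 2.
z changes by −(z-row coeff of x1)·ratio = −(-11/2)·2 = 11.
New z = 5 + 11 = 16.

16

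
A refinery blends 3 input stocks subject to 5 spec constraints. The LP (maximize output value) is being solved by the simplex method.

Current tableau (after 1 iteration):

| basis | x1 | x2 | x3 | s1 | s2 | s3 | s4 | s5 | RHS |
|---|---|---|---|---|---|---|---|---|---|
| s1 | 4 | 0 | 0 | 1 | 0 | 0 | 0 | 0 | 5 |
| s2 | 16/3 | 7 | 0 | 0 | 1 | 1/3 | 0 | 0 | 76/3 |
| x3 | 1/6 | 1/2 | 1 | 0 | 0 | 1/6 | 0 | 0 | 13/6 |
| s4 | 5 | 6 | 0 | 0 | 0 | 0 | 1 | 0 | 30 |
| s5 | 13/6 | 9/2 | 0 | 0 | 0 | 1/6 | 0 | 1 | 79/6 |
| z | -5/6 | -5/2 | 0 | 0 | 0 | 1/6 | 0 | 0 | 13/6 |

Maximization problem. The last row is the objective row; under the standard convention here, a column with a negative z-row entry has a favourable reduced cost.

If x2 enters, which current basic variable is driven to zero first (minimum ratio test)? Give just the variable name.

s5

Ratios: row 1 (s1): entry 0 ≤ 0, skip; row 2 (s2): (76/3)/7 = 76/21; row 3 (x3): (13/6)/(1/2) = 13/3; row 4 (s4): 30/6 = 5; row 5 (s5): (79/6)/(9/2) = 79/27.
Minimum ratio 79/27 is in the s5 row, so s5 leaves.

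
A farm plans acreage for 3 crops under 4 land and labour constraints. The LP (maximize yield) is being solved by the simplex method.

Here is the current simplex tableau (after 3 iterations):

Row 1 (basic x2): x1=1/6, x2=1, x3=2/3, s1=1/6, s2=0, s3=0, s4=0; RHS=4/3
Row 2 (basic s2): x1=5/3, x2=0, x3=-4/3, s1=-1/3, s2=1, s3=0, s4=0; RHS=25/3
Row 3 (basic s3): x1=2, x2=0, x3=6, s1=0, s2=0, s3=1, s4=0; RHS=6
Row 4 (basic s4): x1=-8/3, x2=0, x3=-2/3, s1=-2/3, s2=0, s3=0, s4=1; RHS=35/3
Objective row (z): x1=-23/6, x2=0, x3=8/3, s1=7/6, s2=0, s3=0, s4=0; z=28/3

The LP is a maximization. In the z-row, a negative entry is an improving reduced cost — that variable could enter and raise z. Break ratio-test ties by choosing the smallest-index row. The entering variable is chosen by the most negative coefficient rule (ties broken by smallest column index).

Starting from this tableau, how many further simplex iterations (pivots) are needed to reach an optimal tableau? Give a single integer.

1

pivot: x1 in, s3 out → z = 125/6
No improving column remains; optimal.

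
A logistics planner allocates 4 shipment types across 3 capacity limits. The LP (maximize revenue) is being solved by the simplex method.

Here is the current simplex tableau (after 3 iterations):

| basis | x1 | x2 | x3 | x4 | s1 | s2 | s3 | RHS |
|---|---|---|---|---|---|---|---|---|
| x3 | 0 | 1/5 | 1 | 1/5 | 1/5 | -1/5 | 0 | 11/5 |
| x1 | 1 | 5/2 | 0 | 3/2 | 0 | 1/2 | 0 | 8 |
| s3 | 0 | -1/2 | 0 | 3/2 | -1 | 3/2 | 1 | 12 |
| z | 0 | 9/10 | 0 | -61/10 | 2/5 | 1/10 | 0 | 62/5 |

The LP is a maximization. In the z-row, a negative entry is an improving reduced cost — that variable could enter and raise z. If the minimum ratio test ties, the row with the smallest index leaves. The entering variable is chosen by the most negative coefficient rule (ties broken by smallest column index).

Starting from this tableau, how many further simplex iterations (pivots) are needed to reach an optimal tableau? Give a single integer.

pivot: x4 in, x1 out → z = 674/15
No improving column remains; optimal.

1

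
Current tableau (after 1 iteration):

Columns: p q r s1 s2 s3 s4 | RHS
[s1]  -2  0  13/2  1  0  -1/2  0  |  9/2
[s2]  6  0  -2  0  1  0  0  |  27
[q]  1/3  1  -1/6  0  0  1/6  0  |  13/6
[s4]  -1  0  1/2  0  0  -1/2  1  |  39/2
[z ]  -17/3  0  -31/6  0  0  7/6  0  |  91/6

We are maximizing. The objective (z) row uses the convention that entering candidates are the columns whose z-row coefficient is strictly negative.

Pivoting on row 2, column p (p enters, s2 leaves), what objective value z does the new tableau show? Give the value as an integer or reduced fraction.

122/3

Minimum ratio for p: 27/6 = 9/2.
z changes by −(z-row coeff of p)·ratio = −(-17/3)·(9/2) = 51/2.
New z = 91/6 + (51/2) = 122/3.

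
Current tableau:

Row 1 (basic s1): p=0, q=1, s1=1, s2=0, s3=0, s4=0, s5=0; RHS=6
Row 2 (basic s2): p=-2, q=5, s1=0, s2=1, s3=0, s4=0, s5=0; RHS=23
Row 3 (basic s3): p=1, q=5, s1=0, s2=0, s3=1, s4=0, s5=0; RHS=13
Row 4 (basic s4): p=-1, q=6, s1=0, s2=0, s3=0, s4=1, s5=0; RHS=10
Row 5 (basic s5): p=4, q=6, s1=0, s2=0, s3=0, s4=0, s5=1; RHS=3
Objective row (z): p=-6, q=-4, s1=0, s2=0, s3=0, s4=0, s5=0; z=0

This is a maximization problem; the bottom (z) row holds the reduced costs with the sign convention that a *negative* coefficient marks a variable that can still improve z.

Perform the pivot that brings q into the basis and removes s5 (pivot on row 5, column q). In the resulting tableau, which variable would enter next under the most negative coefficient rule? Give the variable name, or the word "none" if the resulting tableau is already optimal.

p

Pivot element 6. New z-row = old z-row − (-4)·(row 5/6).
Updated z-row coefficients: p: -10/3, q: 0, s1: 0, s2: 0, s3: 0, s4: 0, s5: 2/3.
The most negative is -10/3 in column p, so p would enter next.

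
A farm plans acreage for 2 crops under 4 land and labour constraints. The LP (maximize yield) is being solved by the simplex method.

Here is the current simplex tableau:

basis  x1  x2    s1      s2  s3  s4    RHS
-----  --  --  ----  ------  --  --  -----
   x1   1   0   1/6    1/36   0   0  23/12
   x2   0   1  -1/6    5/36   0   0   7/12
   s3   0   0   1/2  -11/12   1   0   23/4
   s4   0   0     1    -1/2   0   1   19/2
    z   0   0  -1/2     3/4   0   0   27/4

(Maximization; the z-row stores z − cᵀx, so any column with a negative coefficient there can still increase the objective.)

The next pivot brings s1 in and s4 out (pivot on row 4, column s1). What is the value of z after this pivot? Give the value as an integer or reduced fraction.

Minimum ratio for s1: (19/2)/1 = 19/2.
z changes by −(z-row coeff of s1)·ratio = −(-1/2)·(19/2) = 19/4.
New z = 27/4 + (19/4) = 23/2.

23/2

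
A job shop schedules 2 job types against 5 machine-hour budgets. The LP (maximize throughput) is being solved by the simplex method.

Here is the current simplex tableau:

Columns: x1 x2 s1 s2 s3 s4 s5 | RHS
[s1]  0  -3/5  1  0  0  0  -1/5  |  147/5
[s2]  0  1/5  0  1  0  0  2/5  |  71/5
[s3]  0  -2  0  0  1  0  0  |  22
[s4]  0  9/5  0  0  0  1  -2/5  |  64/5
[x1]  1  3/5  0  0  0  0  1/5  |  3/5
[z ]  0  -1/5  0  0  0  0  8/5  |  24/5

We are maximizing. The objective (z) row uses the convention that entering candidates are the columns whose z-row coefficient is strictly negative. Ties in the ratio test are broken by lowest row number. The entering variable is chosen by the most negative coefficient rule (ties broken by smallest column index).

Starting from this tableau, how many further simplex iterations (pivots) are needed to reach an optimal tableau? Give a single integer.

1

pivot: x2 in, x1 out → z = 5
No improving column remains; optimal.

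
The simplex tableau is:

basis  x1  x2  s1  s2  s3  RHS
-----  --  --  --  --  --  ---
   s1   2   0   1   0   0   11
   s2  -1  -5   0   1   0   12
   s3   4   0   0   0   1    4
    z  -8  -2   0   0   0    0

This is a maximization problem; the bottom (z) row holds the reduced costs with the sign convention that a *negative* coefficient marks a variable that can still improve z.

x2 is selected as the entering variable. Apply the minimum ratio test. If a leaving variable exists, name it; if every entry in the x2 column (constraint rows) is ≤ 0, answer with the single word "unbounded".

x2-column entries: row 1: 0, row 2: -5, row 3: 0. All ≤ 0, so x2 can increase without bound; the LP is unbounded in this direction.

unbounded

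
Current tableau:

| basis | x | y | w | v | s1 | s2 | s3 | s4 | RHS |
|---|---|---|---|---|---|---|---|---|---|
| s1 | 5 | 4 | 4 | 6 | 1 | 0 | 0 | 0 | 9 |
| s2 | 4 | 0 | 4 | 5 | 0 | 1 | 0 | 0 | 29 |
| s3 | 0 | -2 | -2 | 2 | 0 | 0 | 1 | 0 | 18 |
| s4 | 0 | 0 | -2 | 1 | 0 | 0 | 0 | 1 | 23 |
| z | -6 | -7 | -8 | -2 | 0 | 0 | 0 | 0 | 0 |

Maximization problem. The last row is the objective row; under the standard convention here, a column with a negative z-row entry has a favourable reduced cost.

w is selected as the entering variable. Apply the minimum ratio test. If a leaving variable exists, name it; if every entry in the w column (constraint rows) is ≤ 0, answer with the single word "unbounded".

s1

Ratios: row 1 (s1): 9/4 = 9/4; row 2 (s2): 29/4 = 29/4; row 3 (s3): entry -2 ≤ 0, skip; row 4 (s4): entry -2 ≤ 0, skip.
Minimum ratio is in the s1 row, so s1 leaves.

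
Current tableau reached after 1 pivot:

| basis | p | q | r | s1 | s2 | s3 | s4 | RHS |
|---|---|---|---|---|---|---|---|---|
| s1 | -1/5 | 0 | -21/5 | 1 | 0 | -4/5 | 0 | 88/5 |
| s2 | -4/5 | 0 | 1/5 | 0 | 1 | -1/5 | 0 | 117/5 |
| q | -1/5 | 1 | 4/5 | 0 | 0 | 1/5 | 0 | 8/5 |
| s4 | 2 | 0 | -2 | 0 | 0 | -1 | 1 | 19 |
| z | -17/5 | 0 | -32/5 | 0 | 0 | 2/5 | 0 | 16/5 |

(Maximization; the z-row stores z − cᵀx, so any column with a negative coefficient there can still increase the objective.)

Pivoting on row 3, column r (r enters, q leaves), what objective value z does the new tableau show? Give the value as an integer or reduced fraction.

Minimum ratio for r: (8/5)/(4/5) = 2.
z changes by −(z-row coeff of r)·ratio = −(-32/5)·2 = 64/5.
New z = 16/5 + (64/5) = 16.

16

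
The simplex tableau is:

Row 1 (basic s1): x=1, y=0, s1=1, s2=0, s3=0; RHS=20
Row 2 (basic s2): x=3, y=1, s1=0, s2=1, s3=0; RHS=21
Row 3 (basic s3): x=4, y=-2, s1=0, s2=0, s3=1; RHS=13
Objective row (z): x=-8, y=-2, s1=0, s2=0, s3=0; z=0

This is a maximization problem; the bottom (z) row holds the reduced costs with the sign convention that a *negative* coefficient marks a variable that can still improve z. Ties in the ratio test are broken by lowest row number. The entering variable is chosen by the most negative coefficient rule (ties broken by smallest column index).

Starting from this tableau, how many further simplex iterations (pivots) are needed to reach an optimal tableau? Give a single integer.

2

pivot: x in, s3 out → z = 26
pivot: y in, s2 out → z = 53
No improving column remains; optimal.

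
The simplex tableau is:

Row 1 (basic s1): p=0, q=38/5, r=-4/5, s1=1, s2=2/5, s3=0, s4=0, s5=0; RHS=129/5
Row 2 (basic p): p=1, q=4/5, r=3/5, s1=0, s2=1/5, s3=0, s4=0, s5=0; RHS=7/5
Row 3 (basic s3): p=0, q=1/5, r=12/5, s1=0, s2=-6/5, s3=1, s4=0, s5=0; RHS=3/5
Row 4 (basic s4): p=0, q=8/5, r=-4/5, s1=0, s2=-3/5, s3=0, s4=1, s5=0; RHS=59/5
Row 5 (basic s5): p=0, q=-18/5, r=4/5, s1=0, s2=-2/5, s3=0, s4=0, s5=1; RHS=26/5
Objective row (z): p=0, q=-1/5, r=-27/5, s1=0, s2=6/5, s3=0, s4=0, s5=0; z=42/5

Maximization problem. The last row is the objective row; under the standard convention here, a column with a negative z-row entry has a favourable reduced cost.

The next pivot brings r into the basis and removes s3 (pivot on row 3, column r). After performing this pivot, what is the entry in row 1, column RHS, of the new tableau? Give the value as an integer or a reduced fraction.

Pivot element is row 3, column r: 12/5.
Normalize row 3: new (row 3, RHS) = (3/5)/(12/5) = 1/4.
row 1 ← row 1 − (-4/5)·(new row 3): 129/5 − (-4/5)·(1/4) = 26.

26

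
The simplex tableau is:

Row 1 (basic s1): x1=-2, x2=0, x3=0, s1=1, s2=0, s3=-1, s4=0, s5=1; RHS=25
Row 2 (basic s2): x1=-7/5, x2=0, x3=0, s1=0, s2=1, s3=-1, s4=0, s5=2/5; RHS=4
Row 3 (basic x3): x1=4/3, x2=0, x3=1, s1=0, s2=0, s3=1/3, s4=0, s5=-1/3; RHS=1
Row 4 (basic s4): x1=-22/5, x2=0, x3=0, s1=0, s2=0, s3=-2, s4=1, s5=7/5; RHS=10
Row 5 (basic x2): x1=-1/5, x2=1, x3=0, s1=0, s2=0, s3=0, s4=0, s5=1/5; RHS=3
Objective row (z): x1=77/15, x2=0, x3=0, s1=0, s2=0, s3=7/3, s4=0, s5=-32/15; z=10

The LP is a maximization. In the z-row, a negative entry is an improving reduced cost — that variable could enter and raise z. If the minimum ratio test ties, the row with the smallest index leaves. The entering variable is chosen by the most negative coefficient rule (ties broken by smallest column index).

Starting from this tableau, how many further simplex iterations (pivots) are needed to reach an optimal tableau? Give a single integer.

pivot: s5 in, s4 out → z = 530/21
pivot: x1 in, x2 out → z = 31
No improving column remains; optimal.

2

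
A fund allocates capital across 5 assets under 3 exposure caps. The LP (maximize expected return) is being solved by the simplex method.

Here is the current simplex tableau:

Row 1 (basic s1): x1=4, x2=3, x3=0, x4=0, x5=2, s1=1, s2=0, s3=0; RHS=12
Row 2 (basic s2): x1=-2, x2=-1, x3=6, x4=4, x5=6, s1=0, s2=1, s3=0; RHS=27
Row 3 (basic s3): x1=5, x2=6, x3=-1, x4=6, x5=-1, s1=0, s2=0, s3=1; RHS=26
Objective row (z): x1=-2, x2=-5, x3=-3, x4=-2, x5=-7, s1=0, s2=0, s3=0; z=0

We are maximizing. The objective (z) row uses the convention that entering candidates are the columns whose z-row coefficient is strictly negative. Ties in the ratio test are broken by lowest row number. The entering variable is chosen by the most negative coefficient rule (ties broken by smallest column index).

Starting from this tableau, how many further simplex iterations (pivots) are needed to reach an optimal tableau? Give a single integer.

2

pivot: x5 in, s2 out → z = 63/2
pivot: x2 in, s1 out → z = 741/20
No improving column remains; optimal.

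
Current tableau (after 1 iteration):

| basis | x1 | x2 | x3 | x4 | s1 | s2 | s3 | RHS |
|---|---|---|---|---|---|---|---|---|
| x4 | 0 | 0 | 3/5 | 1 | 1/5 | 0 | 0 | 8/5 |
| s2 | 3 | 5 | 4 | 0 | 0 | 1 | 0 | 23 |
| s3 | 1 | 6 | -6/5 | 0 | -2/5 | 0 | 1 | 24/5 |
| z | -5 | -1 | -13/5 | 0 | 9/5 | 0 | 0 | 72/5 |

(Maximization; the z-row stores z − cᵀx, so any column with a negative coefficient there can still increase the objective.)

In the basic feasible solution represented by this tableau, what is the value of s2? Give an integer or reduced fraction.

s2 is basic (row 2); its value is the RHS of that row: 23.

23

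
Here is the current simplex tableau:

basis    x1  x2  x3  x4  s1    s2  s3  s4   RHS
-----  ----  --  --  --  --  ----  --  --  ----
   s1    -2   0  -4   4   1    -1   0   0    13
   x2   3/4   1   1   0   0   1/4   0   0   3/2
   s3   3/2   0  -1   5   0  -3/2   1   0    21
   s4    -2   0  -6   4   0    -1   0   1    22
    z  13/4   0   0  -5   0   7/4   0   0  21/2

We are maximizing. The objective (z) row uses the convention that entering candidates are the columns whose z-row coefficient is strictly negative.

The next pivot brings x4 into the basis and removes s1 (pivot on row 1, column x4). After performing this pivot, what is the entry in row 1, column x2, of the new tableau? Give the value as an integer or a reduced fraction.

0

Pivot element is row 1, column x4: 4.
Normalize row 1: new (row 1, x2) = 0/4 = 0.
Row 1 is the pivot row, so the entry is 0.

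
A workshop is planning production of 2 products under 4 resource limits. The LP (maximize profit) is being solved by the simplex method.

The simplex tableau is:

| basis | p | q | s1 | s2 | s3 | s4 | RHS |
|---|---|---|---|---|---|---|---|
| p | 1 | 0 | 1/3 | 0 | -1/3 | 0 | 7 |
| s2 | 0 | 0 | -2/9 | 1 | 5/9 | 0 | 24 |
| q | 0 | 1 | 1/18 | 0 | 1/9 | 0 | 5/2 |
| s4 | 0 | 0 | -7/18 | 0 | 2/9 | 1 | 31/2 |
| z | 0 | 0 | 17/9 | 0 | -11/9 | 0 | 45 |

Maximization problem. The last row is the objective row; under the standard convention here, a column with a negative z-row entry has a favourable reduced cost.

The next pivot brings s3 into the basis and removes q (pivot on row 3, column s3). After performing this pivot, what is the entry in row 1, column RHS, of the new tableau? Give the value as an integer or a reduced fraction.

29/2

Pivot element is row 3, column s3: 1/9.
Normalize row 3: new (row 3, RHS) = (5/2)/(1/9) = 45/2.
row 1 ← row 1 − (-1/3)·(new row 3): 7 − (-1/3)·(45/2) = 29/2.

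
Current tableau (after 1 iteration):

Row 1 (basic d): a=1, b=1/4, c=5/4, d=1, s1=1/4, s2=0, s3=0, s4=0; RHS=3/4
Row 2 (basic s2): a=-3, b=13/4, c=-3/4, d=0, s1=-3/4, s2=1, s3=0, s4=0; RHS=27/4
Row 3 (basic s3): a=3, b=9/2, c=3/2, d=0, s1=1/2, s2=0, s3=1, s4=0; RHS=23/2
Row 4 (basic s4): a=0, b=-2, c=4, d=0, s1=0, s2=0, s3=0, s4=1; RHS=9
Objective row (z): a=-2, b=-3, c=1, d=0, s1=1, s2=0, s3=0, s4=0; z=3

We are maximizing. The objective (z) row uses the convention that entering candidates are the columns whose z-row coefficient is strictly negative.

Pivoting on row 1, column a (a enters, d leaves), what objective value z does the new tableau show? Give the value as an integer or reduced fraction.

Minimum ratio for a: (3/4)/1 = 3/4.
z changes by −(z-row coeff of a)·ratio = −(-2)·(3/4) = 3/2.
New z = 3 + (3/2) = 9/2.

9/2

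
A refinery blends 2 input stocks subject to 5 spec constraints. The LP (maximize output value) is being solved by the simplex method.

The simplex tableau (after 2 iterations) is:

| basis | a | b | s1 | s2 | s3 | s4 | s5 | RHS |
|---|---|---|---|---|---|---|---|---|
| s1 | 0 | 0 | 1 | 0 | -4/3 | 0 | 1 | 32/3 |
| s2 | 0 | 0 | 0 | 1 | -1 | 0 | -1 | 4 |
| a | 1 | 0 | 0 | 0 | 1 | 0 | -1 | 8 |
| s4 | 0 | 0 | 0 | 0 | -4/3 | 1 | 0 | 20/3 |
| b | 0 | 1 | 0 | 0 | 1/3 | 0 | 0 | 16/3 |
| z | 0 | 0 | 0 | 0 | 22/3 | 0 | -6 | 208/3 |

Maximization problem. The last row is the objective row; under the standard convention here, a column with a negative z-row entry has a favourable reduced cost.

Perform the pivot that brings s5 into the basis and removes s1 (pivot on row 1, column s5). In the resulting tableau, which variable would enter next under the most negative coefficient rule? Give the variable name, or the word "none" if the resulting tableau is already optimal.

s3

Pivot element 1. New z-row = old z-row − (-6)·(row 1/1).
Updated z-row coefficients: a: 0, b: 0, s1: 6, s2: 0, s3: -2/3, s4: 0, s5: 0.
The most negative is -2/3 in column s3, so s3 would enter next.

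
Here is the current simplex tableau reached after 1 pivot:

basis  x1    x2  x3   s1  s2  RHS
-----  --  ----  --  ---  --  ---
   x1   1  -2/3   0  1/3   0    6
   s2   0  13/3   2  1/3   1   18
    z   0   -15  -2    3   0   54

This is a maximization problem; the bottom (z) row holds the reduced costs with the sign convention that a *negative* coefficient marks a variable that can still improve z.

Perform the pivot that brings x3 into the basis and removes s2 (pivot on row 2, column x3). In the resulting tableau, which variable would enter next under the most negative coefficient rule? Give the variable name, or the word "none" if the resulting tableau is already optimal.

Pivot element 2. New z-row = old z-row − (-2)·(row 2/2).
Updated z-row coefficients: x1: 0, x2: -32/3, x3: 0, s1: 10/3, s2: 1.
The most negative is -32/3 in column x2, so x2 would enter next.

x2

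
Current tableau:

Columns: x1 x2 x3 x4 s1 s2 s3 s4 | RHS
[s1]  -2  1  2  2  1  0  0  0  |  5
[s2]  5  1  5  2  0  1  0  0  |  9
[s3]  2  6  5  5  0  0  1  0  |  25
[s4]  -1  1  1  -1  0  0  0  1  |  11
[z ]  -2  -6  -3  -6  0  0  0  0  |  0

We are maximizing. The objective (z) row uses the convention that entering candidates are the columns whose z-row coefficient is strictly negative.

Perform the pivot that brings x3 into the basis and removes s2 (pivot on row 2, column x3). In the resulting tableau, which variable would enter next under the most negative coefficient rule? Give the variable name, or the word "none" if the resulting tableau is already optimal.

x2

Pivot element 5. New z-row = old z-row − (-3)·(row 2/5).
Updated z-row coefficients: x1: 1, x2: -27/5, x3: 0, x4: -24/5, s1: 0, s2: 3/5, s3: 0, s4: 0.
The most negative is -27/5 in column x2, so x2 would enter next.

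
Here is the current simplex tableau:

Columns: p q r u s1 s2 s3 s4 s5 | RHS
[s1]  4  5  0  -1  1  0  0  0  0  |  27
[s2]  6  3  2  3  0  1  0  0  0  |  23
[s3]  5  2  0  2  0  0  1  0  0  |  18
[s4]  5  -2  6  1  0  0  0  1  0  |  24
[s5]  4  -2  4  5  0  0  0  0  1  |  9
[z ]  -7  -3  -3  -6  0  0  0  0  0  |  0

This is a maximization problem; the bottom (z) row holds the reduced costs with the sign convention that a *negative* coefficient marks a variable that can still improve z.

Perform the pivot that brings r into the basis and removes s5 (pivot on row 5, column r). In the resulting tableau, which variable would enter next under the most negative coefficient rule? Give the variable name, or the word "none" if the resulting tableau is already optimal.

q

Pivot element 4. New z-row = old z-row − (-3)·(row 5/4).
Updated z-row coefficients: p: -4, q: -9/2, r: 0, u: -9/4, s1: 0, s2: 0, s3: 0, s4: 0, s5: 3/4.
The most negative is -9/2 in column q, so q would enter next.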